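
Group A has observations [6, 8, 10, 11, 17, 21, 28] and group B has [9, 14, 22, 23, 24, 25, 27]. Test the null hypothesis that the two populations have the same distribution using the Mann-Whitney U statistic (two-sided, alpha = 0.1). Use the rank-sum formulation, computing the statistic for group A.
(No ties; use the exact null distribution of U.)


Step 1: Combine and sort all 14 observations; assign midranks.
sorted (value, group): (6,X), (8,X), (9,Y), (10,X), (11,X), (14,Y), (17,X), (21,X), (22,Y), (23,Y), (24,Y), (25,Y), (27,Y), (28,X)
ranks: 6->1, 8->2, 9->3, 10->4, 11->5, 14->6, 17->7, 21->8, 22->9, 23->10, 24->11, 25->12, 27->13, 28->14
Step 2: Rank sum for X: R1 = 1 + 2 + 4 + 5 + 7 + 8 + 14 = 41.
Step 3: U_X = R1 - n1(n1+1)/2 = 41 - 7*8/2 = 41 - 28 = 13.
       U_Y = n1*n2 - U_X = 49 - 13 = 36.
Step 4: No ties, so the exact null distribution of U (based on enumerating the C(14,7) = 3432 equally likely rank assignments) gives the two-sided p-value.
Step 5: p-value = 0.164918; compare to alpha = 0.1. fail to reject H0.

U_X = 13, p = 0.164918, fail to reject H0 at alpha = 0.1.


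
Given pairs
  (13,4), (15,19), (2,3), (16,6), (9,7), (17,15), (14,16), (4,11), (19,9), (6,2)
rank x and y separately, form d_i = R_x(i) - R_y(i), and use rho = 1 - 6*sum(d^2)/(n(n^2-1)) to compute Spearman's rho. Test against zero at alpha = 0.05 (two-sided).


Step 1: Rank x and y separately (midranks; no ties here).
rank(x): 13->5, 15->7, 2->1, 16->8, 9->4, 17->9, 14->6, 4->2, 19->10, 6->3
rank(y): 4->3, 19->10, 3->2, 6->4, 7->5, 15->8, 16->9, 11->7, 9->6, 2->1
Step 2: d_i = R_x(i) - R_y(i); compute d_i^2.
  (5-3)^2=4, (7-10)^2=9, (1-2)^2=1, (8-4)^2=16, (4-5)^2=1, (9-8)^2=1, (6-9)^2=9, (2-7)^2=25, (10-6)^2=16, (3-1)^2=4
sum(d^2) = 86.
Step 3: rho = 1 - 6*86 / (10*(10^2 - 1)) = 1 - 516/990 = 0.478788.
Step 4: Under H0, t = rho * sqrt((n-2)/(1-rho^2)) = 1.5425 ~ t(8).
Step 5: Two-sided p-value from the t-distribution with 8 df = 0.161523.
Step 6: alpha = 0.05. fail to reject H0.

rho = 0.4788, p = 0.161523, fail to reject H0 at alpha = 0.05.


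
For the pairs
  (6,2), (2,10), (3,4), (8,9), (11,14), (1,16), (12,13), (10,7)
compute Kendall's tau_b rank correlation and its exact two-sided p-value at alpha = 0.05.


Step 1: Enumerate the 28 unordered pairs (i,j) with i<j and classify each by sign(x_j-x_i) * sign(y_j-y_i).
  (1,2):dx=-4,dy=+8->D; (1,3):dx=-3,dy=+2->D; (1,4):dx=+2,dy=+7->C; (1,5):dx=+5,dy=+12->C
  (1,6):dx=-5,dy=+14->D; (1,7):dx=+6,dy=+11->C; (1,8):dx=+4,dy=+5->C; (2,3):dx=+1,dy=-6->D
  (2,4):dx=+6,dy=-1->D; (2,5):dx=+9,dy=+4->C; (2,6):dx=-1,dy=+6->D; (2,7):dx=+10,dy=+3->C
  (2,8):dx=+8,dy=-3->D; (3,4):dx=+5,dy=+5->C; (3,5):dx=+8,dy=+10->C; (3,6):dx=-2,dy=+12->D
  (3,7):dx=+9,dy=+9->C; (3,8):dx=+7,dy=+3->C; (4,5):dx=+3,dy=+5->C; (4,6):dx=-7,dy=+7->D
  (4,7):dx=+4,dy=+4->C; (4,8):dx=+2,dy=-2->D; (5,6):dx=-10,dy=+2->D; (5,7):dx=+1,dy=-1->D
  (5,8):dx=-1,dy=-7->C; (6,7):dx=+11,dy=-3->D; (6,8):dx=+9,dy=-9->D; (7,8):dx=-2,dy=-6->C
Step 2: C = 14, D = 14, total pairs = 28.
Step 3: tau = (C - D)/(n(n-1)/2) = (14 - 14)/28 = 0.000000.
Step 4: Exact two-sided p-value (enumerate n! = 40320 permutations of y under H0): p = 1.000000.
Step 5: alpha = 0.05. fail to reject H0.

tau_b = 0.0000 (C=14, D=14), p = 1.000000, fail to reject H0.


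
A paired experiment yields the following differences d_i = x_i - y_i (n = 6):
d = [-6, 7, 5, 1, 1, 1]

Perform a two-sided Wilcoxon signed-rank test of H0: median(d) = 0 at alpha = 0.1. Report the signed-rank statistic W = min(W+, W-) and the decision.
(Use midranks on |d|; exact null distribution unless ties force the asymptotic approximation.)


Step 1: Drop any zero differences (none here) and take |d_i|.
|d| = [6, 7, 5, 1, 1, 1]
Step 2: Midrank |d_i| (ties get averaged ranks).
ranks: |6|->5, |7|->6, |5|->4, |1|->2, |1|->2, |1|->2
Step 3: Attach original signs; sum ranks with positive sign and with negative sign.
W+ = 6 + 4 + 2 + 2 + 2 = 16
W- = 5 = 5
(Check: W+ + W- = 21 should equal n(n+1)/2 = 21.)
Step 4: Test statistic W = min(W+, W-) = 5.
Step 5: Ties in |d|, so use the tie-corrected normal approximation.
        E[W] = n(n+1)/4 = 6*7/4 = 10.5.
        Tie groups: |d|=1 (t=3); sum(t^3 - t) = 24.
        Var[W] = n(n+1)(2n+1)/24 - sum(t^3-t)/48 = 546/24 - 24/48 = 22.25.
        z = (W - E[W]) / sqrt(Var[W]) = (5 - 10.5) / 4.7170 = -1.1660.
        Two-sided p = 2*Phi(z) = 0.243615.
Step 6: alpha = 0.1. fail to reject H0.

W+ = 16, W- = 5, W = min = 5, p = 0.243615, fail to reject H0.


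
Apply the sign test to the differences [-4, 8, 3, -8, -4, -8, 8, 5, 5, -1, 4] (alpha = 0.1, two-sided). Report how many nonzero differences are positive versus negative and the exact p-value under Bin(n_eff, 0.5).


Step 1: Discard zero differences. Original n = 11; n_eff = number of nonzero differences = 11.
Nonzero differences (with sign): -4, +8, +3, -8, -4, -8, +8, +5, +5, -1, +4
Step 2: Count signs: positive = 6, negative = 5.
Step 3: Under H0: P(positive) = 0.5, so the number of positives S ~ Bin(11, 0.5).
Step 4: Two-sided exact p-value = sum of Bin(11,0.5) probabilities at or below the observed probability = 1.000000.
Step 5: alpha = 0.1. fail to reject H0.

n_eff = 11, pos = 6, neg = 5, p = 1.000000, fail to reject H0.


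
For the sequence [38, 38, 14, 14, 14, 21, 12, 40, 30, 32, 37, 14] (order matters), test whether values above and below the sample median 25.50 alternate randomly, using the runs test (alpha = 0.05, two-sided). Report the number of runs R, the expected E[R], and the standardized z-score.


Step 1: Compute median = 25.50; label A = above, B = below.
Labels in order: AABBBBBAAAAB  (n_A = 6, n_B = 6)
Step 2: Count runs R = 4.
Step 3: Under H0 (random ordering), E[R] = 2*n_A*n_B/(n_A+n_B) + 1 = 2*6*6/12 + 1 = 7.0000.
        Var[R] = 2*n_A*n_B*(2*n_A*n_B - n_A - n_B) / ((n_A+n_B)^2 * (n_A+n_B-1)) = 4320/1584 = 2.7273.
        SD[R] = 1.6514.
Step 4: Continuity-corrected z = (R + 0.5 - E[R]) / SD[R] = (4 + 0.5 - 7.0000) / 1.6514 = -1.5138.
Step 5: Two-sided p-value via normal approximation = 2*(1 - Phi(|z|)) = 0.130070.
Step 6: alpha = 0.05. fail to reject H0.

R = 4, z = -1.5138, p = 0.130070, fail to reject H0.


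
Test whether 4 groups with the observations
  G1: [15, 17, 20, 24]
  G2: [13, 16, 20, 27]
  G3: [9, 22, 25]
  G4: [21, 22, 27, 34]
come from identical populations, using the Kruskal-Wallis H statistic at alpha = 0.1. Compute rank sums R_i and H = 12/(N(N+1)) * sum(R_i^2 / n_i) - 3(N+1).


Step 1: Combine all N = 15 observations and assign midranks.
sorted (value, group, rank): (9,G3,1), (13,G2,2), (15,G1,3), (16,G2,4), (17,G1,5), (20,G1,6.5), (20,G2,6.5), (21,G4,8), (22,G3,9.5), (22,G4,9.5), (24,G1,11), (25,G3,12), (27,G2,13.5), (27,G4,13.5), (34,G4,15)
Step 2: Sum ranks within each group.
R_1 = 25.5 (n_1 = 4)
R_2 = 26 (n_2 = 4)
R_3 = 22.5 (n_3 = 3)
R_4 = 46 (n_4 = 4)
Step 3: H = 12/(N(N+1)) * sum(R_i^2/n_i) - 3(N+1)
     = 12/(15*16) * (25.5^2/4 + 26^2/4 + 22.5^2/3 + 46^2/4) - 3*16
     = 0.050000 * 1029.31 - 48
     = 3.465625.
Step 4: Ties present; correction factor C = 1 - 18/(15^3 - 15) = 0.994643. Corrected H = 3.465625 / 0.994643 = 3.484291.
Step 5: Under H0, H ~ chi^2(3); p-value = 0.322805.
Step 6: alpha = 0.1. fail to reject H0.

H = 3.4843, df = 3, p = 0.322805, fail to reject H0.


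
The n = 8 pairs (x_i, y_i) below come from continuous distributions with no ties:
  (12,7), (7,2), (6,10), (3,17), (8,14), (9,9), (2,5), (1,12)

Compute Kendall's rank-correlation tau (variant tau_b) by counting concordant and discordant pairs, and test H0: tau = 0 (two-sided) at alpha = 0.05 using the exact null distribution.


Step 1: Enumerate the 28 unordered pairs (i,j) with i<j and classify each by sign(x_j-x_i) * sign(y_j-y_i).
  (1,2):dx=-5,dy=-5->C; (1,3):dx=-6,dy=+3->D; (1,4):dx=-9,dy=+10->D; (1,5):dx=-4,dy=+7->D
  (1,6):dx=-3,dy=+2->D; (1,7):dx=-10,dy=-2->C; (1,8):dx=-11,dy=+5->D; (2,3):dx=-1,dy=+8->D
  (2,4):dx=-4,dy=+15->D; (2,5):dx=+1,dy=+12->C; (2,6):dx=+2,dy=+7->C; (2,7):dx=-5,dy=+3->D
  (2,8):dx=-6,dy=+10->D; (3,4):dx=-3,dy=+7->D; (3,5):dx=+2,dy=+4->C; (3,6):dx=+3,dy=-1->D
  (3,7):dx=-4,dy=-5->C; (3,8):dx=-5,dy=+2->D; (4,5):dx=+5,dy=-3->D; (4,6):dx=+6,dy=-8->D
  (4,7):dx=-1,dy=-12->C; (4,8):dx=-2,dy=-5->C; (5,6):dx=+1,dy=-5->D; (5,7):dx=-6,dy=-9->C
  (5,8):dx=-7,dy=-2->C; (6,7):dx=-7,dy=-4->C; (6,8):dx=-8,dy=+3->D; (7,8):dx=-1,dy=+7->D
Step 2: C = 11, D = 17, total pairs = 28.
Step 3: tau = (C - D)/(n(n-1)/2) = (11 - 17)/28 = -0.214286.
Step 4: Exact two-sided p-value (enumerate n! = 40320 permutations of y under H0): p = 0.548413.
Step 5: alpha = 0.05. fail to reject H0.

tau_b = -0.2143 (C=11, D=17), p = 0.548413, fail to reject H0.


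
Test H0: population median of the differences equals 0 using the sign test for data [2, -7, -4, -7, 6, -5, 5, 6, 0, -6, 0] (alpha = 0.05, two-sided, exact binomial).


Step 1: Discard zero differences. Original n = 11; n_eff = number of nonzero differences = 9.
Nonzero differences (with sign): +2, -7, -4, -7, +6, -5, +5, +6, -6
Step 2: Count signs: positive = 4, negative = 5.
Step 3: Under H0: P(positive) = 0.5, so the number of positives S ~ Bin(9, 0.5).
Step 4: Two-sided exact p-value = sum of Bin(9,0.5) probabilities at or below the observed probability = 1.000000.
Step 5: alpha = 0.05. fail to reject H0.

n_eff = 9, pos = 4, neg = 5, p = 1.000000, fail to reject H0.


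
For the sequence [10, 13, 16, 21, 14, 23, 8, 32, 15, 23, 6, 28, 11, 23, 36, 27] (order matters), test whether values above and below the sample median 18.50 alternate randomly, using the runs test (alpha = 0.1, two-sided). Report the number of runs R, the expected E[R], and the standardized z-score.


Step 1: Compute median = 18.50; label A = above, B = below.
Labels in order: BBBABABABABABAAA  (n_A = 8, n_B = 8)
Step 2: Count runs R = 12.
Step 3: Under H0 (random ordering), E[R] = 2*n_A*n_B/(n_A+n_B) + 1 = 2*8*8/16 + 1 = 9.0000.
        Var[R] = 2*n_A*n_B*(2*n_A*n_B - n_A - n_B) / ((n_A+n_B)^2 * (n_A+n_B-1)) = 14336/3840 = 3.7333.
        SD[R] = 1.9322.
Step 4: Continuity-corrected z = (R - 0.5 - E[R]) / SD[R] = (12 - 0.5 - 9.0000) / 1.9322 = 1.2939.
Step 5: Two-sided p-value via normal approximation = 2*(1 - Phi(|z|)) = 0.195709.
Step 6: alpha = 0.1. fail to reject H0.

R = 12, z = 1.2939, p = 0.195709, fail to reject H0.


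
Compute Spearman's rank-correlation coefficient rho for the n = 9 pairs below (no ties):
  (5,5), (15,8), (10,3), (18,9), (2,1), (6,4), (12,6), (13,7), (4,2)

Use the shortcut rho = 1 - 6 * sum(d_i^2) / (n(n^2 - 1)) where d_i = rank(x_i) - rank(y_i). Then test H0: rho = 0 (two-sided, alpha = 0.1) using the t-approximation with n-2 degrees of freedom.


Step 1: Rank x and y separately (midranks; no ties here).
rank(x): 5->3, 15->8, 10->5, 18->9, 2->1, 6->4, 12->6, 13->7, 4->2
rank(y): 5->5, 8->8, 3->3, 9->9, 1->1, 4->4, 6->6, 7->7, 2->2
Step 2: d_i = R_x(i) - R_y(i); compute d_i^2.
  (3-5)^2=4, (8-8)^2=0, (5-3)^2=4, (9-9)^2=0, (1-1)^2=0, (4-4)^2=0, (6-6)^2=0, (7-7)^2=0, (2-2)^2=0
sum(d^2) = 8.
Step 3: rho = 1 - 6*8 / (9*(9^2 - 1)) = 1 - 48/720 = 0.933333.
Step 4: Under H0, t = rho * sqrt((n-2)/(1-rho^2)) = 6.8783 ~ t(7).
Step 5: Two-sided p-value from the t-distribution with 7 df = 0.000236.
Step 6: alpha = 0.1. reject H0.

rho = 0.9333, p = 0.000236, reject H0 at alpha = 0.1.


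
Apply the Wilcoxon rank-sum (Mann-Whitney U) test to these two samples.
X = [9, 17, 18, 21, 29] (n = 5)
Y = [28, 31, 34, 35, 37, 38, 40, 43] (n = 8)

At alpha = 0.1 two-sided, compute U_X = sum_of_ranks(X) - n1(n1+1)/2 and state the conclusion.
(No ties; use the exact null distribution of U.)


Step 1: Combine and sort all 13 observations; assign midranks.
sorted (value, group): (9,X), (17,X), (18,X), (21,X), (28,Y), (29,X), (31,Y), (34,Y), (35,Y), (37,Y), (38,Y), (40,Y), (43,Y)
ranks: 9->1, 17->2, 18->3, 21->4, 28->5, 29->6, 31->7, 34->8, 35->9, 37->10, 38->11, 40->12, 43->13
Step 2: Rank sum for X: R1 = 1 + 2 + 3 + 4 + 6 = 16.
Step 3: U_X = R1 - n1(n1+1)/2 = 16 - 5*6/2 = 16 - 15 = 1.
       U_Y = n1*n2 - U_X = 40 - 1 = 39.
Step 4: No ties, so the exact null distribution of U (based on enumerating the C(13,5) = 1287 equally likely rank assignments) gives the two-sided p-value.
Step 5: p-value = 0.003108; compare to alpha = 0.1. reject H0.

U_X = 1, p = 0.003108, reject H0 at alpha = 0.1.


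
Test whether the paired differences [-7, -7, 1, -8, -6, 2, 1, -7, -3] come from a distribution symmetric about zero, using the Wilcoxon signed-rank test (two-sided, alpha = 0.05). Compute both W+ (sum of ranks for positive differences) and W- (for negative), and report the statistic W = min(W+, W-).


Step 1: Drop any zero differences (none here) and take |d_i|.
|d| = [7, 7, 1, 8, 6, 2, 1, 7, 3]
Step 2: Midrank |d_i| (ties get averaged ranks).
ranks: |7|->7, |7|->7, |1|->1.5, |8|->9, |6|->5, |2|->3, |1|->1.5, |7|->7, |3|->4
Step 3: Attach original signs; sum ranks with positive sign and with negative sign.
W+ = 1.5 + 3 + 1.5 = 6
W- = 7 + 7 + 9 + 5 + 7 + 4 = 39
(Check: W+ + W- = 45 should equal n(n+1)/2 = 45.)
Step 4: Test statistic W = min(W+, W-) = 6.
Step 5: Ties in |d|, so use the tie-corrected normal approximation.
        E[W] = n(n+1)/4 = 9*10/4 = 22.5.
        Tie groups: |d|=1 (t=2), |d|=7 (t=3); sum(t^3 - t) = 30.
        Var[W] = n(n+1)(2n+1)/24 - sum(t^3-t)/48 = 1710/24 - 30/48 = 70.625.
        z = (W - E[W]) / sqrt(Var[W]) = (6 - 22.5) / 8.4039 = -1.9634.
        Two-sided p = 2*Phi(z) = 0.049602.
Step 6: alpha = 0.05. reject H0.

W+ = 6, W- = 39, W = min = 6, p = 0.049602, reject H0.


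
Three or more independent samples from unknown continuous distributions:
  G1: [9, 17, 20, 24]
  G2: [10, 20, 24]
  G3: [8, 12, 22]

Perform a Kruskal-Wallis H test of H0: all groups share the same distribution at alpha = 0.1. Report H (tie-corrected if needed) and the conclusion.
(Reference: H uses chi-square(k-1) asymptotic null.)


Step 1: Combine all N = 10 observations and assign midranks.
sorted (value, group, rank): (8,G3,1), (9,G1,2), (10,G2,3), (12,G3,4), (17,G1,5), (20,G1,6.5), (20,G2,6.5), (22,G3,8), (24,G1,9.5), (24,G2,9.5)
Step 2: Sum ranks within each group.
R_1 = 23 (n_1 = 4)
R_2 = 19 (n_2 = 3)
R_3 = 13 (n_3 = 3)
Step 3: H = 12/(N(N+1)) * sum(R_i^2/n_i) - 3(N+1)
     = 12/(10*11) * (23^2/4 + 19^2/3 + 13^2/3) - 3*11
     = 0.109091 * 308.917 - 33
     = 0.700000.
Step 4: Ties present; correction factor C = 1 - 12/(10^3 - 10) = 0.987879. Corrected H = 0.700000 / 0.987879 = 0.708589.
Step 5: Under H0, H ~ chi^2(2); p-value = 0.701668.
Step 6: alpha = 0.1. fail to reject H0.

H = 0.7086, df = 2, p = 0.701668, fail to reject H0.


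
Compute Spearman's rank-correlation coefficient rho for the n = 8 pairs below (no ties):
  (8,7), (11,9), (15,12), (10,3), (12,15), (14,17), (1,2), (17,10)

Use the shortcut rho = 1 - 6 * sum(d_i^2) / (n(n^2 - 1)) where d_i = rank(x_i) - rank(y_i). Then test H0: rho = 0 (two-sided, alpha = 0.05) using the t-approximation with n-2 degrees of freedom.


Step 1: Rank x and y separately (midranks; no ties here).
rank(x): 8->2, 11->4, 15->7, 10->3, 12->5, 14->6, 1->1, 17->8
rank(y): 7->3, 9->4, 12->6, 3->2, 15->7, 17->8, 2->1, 10->5
Step 2: d_i = R_x(i) - R_y(i); compute d_i^2.
  (2-3)^2=1, (4-4)^2=0, (7-6)^2=1, (3-2)^2=1, (5-7)^2=4, (6-8)^2=4, (1-1)^2=0, (8-5)^2=9
sum(d^2) = 20.
Step 3: rho = 1 - 6*20 / (8*(8^2 - 1)) = 1 - 120/504 = 0.761905.
Step 4: Under H0, t = rho * sqrt((n-2)/(1-rho^2)) = 2.8814 ~ t(6).
Step 5: Two-sided p-value from the t-distribution with 6 df = 0.028005.
Step 6: alpha = 0.05. reject H0.

rho = 0.7619, p = 0.028005, reject H0 at alpha = 0.05.


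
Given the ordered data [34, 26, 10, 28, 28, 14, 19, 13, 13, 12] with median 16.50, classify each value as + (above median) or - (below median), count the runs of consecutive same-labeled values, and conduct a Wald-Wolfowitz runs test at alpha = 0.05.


Step 1: Compute median = 16.50; label A = above, B = below.
Labels in order: AABAABABBB  (n_A = 5, n_B = 5)
Step 2: Count runs R = 6.
Step 3: Under H0 (random ordering), E[R] = 2*n_A*n_B/(n_A+n_B) + 1 = 2*5*5/10 + 1 = 6.0000.
        Var[R] = 2*n_A*n_B*(2*n_A*n_B - n_A - n_B) / ((n_A+n_B)^2 * (n_A+n_B-1)) = 2000/900 = 2.2222.
        SD[R] = 1.4907.
Step 4: R = E[R], so z = 0 with no continuity correction.
Step 5: Two-sided p-value via normal approximation = 2*(1 - Phi(|z|)) = 1.000000.
Step 6: alpha = 0.05. fail to reject H0.

R = 6, z = 0.0000, p = 1.000000, fail to reject H0.


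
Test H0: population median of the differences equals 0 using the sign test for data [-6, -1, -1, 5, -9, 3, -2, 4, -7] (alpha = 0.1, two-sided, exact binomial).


Step 1: Discard zero differences. Original n = 9; n_eff = number of nonzero differences = 9.
Nonzero differences (with sign): -6, -1, -1, +5, -9, +3, -2, +4, -7
Step 2: Count signs: positive = 3, negative = 6.
Step 3: Under H0: P(positive) = 0.5, so the number of positives S ~ Bin(9, 0.5).
Step 4: Two-sided exact p-value = sum of Bin(9,0.5) probabilities at or below the observed probability = 0.507812.
Step 5: alpha = 0.1. fail to reject H0.

n_eff = 9, pos = 3, neg = 6, p = 0.507812, fail to reject H0.


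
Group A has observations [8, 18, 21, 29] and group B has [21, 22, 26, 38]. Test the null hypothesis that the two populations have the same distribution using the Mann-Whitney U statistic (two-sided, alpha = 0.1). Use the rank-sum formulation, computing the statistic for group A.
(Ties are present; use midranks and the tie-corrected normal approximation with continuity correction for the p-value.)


Step 1: Combine and sort all 8 observations; assign midranks.
sorted (value, group): (8,X), (18,X), (21,X), (21,Y), (22,Y), (26,Y), (29,X), (38,Y)
ranks: 8->1, 18->2, 21->3.5, 21->3.5, 22->5, 26->6, 29->7, 38->8
Step 2: Rank sum for X: R1 = 1 + 2 + 3.5 + 7 = 13.5.
Step 3: U_X = R1 - n1(n1+1)/2 = 13.5 - 4*5/2 = 13.5 - 10 = 3.5.
       U_Y = n1*n2 - U_X = 16 - 3.5 = 12.5.
Step 4: Ties are present, so use the tie-corrected normal approximation (with continuity correction) for the p-value.
Step 5: p-value = 0.245383; compare to alpha = 0.1. fail to reject H0.

U_X = 3.5, p = 0.245383, fail to reject H0 at alpha = 0.1.


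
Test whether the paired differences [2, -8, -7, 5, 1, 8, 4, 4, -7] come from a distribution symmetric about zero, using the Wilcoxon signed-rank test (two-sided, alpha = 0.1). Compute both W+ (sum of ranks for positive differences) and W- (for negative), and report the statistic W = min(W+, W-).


Step 1: Drop any zero differences (none here) and take |d_i|.
|d| = [2, 8, 7, 5, 1, 8, 4, 4, 7]
Step 2: Midrank |d_i| (ties get averaged ranks).
ranks: |2|->2, |8|->8.5, |7|->6.5, |5|->5, |1|->1, |8|->8.5, |4|->3.5, |4|->3.5, |7|->6.5
Step 3: Attach original signs; sum ranks with positive sign and with negative sign.
W+ = 2 + 5 + 1 + 8.5 + 3.5 + 3.5 = 23.5
W- = 8.5 + 6.5 + 6.5 = 21.5
(Check: W+ + W- = 45 should equal n(n+1)/2 = 45.)
Step 4: Test statistic W = min(W+, W-) = 21.5.
Step 5: Ties in |d|, so use the tie-corrected normal approximation.
        E[W] = n(n+1)/4 = 9*10/4 = 22.5.
        Tie groups: |d|=4 (t=2), |d|=7 (t=2), |d|=8 (t=2); sum(t^3 - t) = 18.
        Var[W] = n(n+1)(2n+1)/24 - sum(t^3-t)/48 = 1710/24 - 18/48 = 70.875.
        z = (W - E[W]) / sqrt(Var[W]) = (21.5 - 22.5) / 8.4187 = -0.1188.
        Two-sided p = 2*Phi(z) = 0.905447.
Step 6: alpha = 0.1. fail to reject H0.

W+ = 23.5, W- = 21.5, W = min = 21.5, p = 0.905447, fail to reject H0.


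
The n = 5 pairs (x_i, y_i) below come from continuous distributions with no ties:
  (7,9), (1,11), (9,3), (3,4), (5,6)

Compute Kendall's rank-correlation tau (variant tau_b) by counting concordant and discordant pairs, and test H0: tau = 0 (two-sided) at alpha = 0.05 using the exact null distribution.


Step 1: Enumerate the 10 unordered pairs (i,j) with i<j and classify each by sign(x_j-x_i) * sign(y_j-y_i).
  (1,2):dx=-6,dy=+2->D; (1,3):dx=+2,dy=-6->D; (1,4):dx=-4,dy=-5->C; (1,5):dx=-2,dy=-3->C
  (2,3):dx=+8,dy=-8->D; (2,4):dx=+2,dy=-7->D; (2,5):dx=+4,dy=-5->D; (3,4):dx=-6,dy=+1->D
  (3,5):dx=-4,dy=+3->D; (4,5):dx=+2,dy=+2->C
Step 2: C = 3, D = 7, total pairs = 10.
Step 3: tau = (C - D)/(n(n-1)/2) = (3 - 7)/10 = -0.400000.
Step 4: Exact two-sided p-value (enumerate n! = 120 permutations of y under H0): p = 0.483333.
Step 5: alpha = 0.05. fail to reject H0.

tau_b = -0.4000 (C=3, D=7), p = 0.483333, fail to reject H0.


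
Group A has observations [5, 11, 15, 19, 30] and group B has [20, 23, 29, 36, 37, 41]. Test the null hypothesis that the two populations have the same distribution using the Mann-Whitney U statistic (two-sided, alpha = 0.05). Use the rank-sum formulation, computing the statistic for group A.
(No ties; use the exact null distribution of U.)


Step 1: Combine and sort all 11 observations; assign midranks.
sorted (value, group): (5,X), (11,X), (15,X), (19,X), (20,Y), (23,Y), (29,Y), (30,X), (36,Y), (37,Y), (41,Y)
ranks: 5->1, 11->2, 15->3, 19->4, 20->5, 23->6, 29->7, 30->8, 36->9, 37->10, 41->11
Step 2: Rank sum for X: R1 = 1 + 2 + 3 + 4 + 8 = 18.
Step 3: U_X = R1 - n1(n1+1)/2 = 18 - 5*6/2 = 18 - 15 = 3.
       U_Y = n1*n2 - U_X = 30 - 3 = 27.
Step 4: No ties, so the exact null distribution of U (based on enumerating the C(11,5) = 462 equally likely rank assignments) gives the two-sided p-value.
Step 5: p-value = 0.030303; compare to alpha = 0.05. reject H0.

U_X = 3, p = 0.030303, reject H0 at alpha = 0.05.


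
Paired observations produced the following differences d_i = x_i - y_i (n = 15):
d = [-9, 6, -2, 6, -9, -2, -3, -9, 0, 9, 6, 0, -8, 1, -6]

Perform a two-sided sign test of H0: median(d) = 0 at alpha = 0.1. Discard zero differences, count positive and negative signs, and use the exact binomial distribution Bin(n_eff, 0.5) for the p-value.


Step 1: Discard zero differences. Original n = 15; n_eff = number of nonzero differences = 13.
Nonzero differences (with sign): -9, +6, -2, +6, -9, -2, -3, -9, +9, +6, -8, +1, -6
Step 2: Count signs: positive = 5, negative = 8.
Step 3: Under H0: P(positive) = 0.5, so the number of positives S ~ Bin(13, 0.5).
Step 4: Two-sided exact p-value = sum of Bin(13,0.5) probabilities at or below the observed probability = 0.581055.
Step 5: alpha = 0.1. fail to reject H0.

n_eff = 13, pos = 5, neg = 8, p = 0.581055, fail to reject H0.


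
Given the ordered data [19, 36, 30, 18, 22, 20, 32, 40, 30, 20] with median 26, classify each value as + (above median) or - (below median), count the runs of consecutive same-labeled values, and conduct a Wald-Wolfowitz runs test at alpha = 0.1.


Step 1: Compute median = 26; label A = above, B = below.
Labels in order: BAABBBAAAB  (n_A = 5, n_B = 5)
Step 2: Count runs R = 5.
Step 3: Under H0 (random ordering), E[R] = 2*n_A*n_B/(n_A+n_B) + 1 = 2*5*5/10 + 1 = 6.0000.
        Var[R] = 2*n_A*n_B*(2*n_A*n_B - n_A - n_B) / ((n_A+n_B)^2 * (n_A+n_B-1)) = 2000/900 = 2.2222.
        SD[R] = 1.4907.
Step 4: Continuity-corrected z = (R + 0.5 - E[R]) / SD[R] = (5 + 0.5 - 6.0000) / 1.4907 = -0.3354.
Step 5: Two-sided p-value via normal approximation = 2*(1 - Phi(|z|)) = 0.737316.
Step 6: alpha = 0.1. fail to reject H0.

R = 5, z = -0.3354, p = 0.737316, fail to reject H0.


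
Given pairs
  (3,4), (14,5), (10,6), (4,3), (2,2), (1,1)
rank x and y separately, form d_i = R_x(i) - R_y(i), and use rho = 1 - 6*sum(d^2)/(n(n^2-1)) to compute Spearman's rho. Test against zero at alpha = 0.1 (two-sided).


Step 1: Rank x and y separately (midranks; no ties here).
rank(x): 3->3, 14->6, 10->5, 4->4, 2->2, 1->1
rank(y): 4->4, 5->5, 6->6, 3->3, 2->2, 1->1
Step 2: d_i = R_x(i) - R_y(i); compute d_i^2.
  (3-4)^2=1, (6-5)^2=1, (5-6)^2=1, (4-3)^2=1, (2-2)^2=0, (1-1)^2=0
sum(d^2) = 4.
Step 3: rho = 1 - 6*4 / (6*(6^2 - 1)) = 1 - 24/210 = 0.885714.
Step 4: Under H0, t = rho * sqrt((n-2)/(1-rho^2)) = 3.8158 ~ t(4).
Step 5: Two-sided p-value from the t-distribution with 4 df = 0.018845.
Step 6: alpha = 0.1. reject H0.

rho = 0.8857, p = 0.018845, reject H0 at alpha = 0.1.


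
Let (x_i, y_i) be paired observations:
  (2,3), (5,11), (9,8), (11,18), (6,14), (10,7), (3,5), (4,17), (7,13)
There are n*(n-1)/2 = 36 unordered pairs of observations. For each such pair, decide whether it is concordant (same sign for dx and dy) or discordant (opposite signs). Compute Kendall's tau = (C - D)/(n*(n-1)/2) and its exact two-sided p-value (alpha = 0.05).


Step 1: Enumerate the 36 unordered pairs (i,j) with i<j and classify each by sign(x_j-x_i) * sign(y_j-y_i).
  (1,2):dx=+3,dy=+8->C; (1,3):dx=+7,dy=+5->C; (1,4):dx=+9,dy=+15->C; (1,5):dx=+4,dy=+11->C
  (1,6):dx=+8,dy=+4->C; (1,7):dx=+1,dy=+2->C; (1,8):dx=+2,dy=+14->C; (1,9):dx=+5,dy=+10->C
  (2,3):dx=+4,dy=-3->D; (2,4):dx=+6,dy=+7->C; (2,5):dx=+1,dy=+3->C; (2,6):dx=+5,dy=-4->D
  (2,7):dx=-2,dy=-6->C; (2,8):dx=-1,dy=+6->D; (2,9):dx=+2,dy=+2->C; (3,4):dx=+2,dy=+10->C
  (3,5):dx=-3,dy=+6->D; (3,6):dx=+1,dy=-1->D; (3,7):dx=-6,dy=-3->C; (3,8):dx=-5,dy=+9->D
  (3,9):dx=-2,dy=+5->D; (4,5):dx=-5,dy=-4->C; (4,6):dx=-1,dy=-11->C; (4,7):dx=-8,dy=-13->C
  (4,8):dx=-7,dy=-1->C; (4,9):dx=-4,dy=-5->C; (5,6):dx=+4,dy=-7->D; (5,7):dx=-3,dy=-9->C
  (5,8):dx=-2,dy=+3->D; (5,9):dx=+1,dy=-1->D; (6,7):dx=-7,dy=-2->C; (6,8):dx=-6,dy=+10->D
  (6,9):dx=-3,dy=+6->D; (7,8):dx=+1,dy=+12->C; (7,9):dx=+4,dy=+8->C; (8,9):dx=+3,dy=-4->D
Step 2: C = 23, D = 13, total pairs = 36.
Step 3: tau = (C - D)/(n(n-1)/2) = (23 - 13)/36 = 0.277778.
Step 4: Exact two-sided p-value (enumerate n! = 362880 permutations of y under H0): p = 0.358488.
Step 5: alpha = 0.05. fail to reject H0.

tau_b = 0.2778 (C=23, D=13), p = 0.358488, fail to reject H0.


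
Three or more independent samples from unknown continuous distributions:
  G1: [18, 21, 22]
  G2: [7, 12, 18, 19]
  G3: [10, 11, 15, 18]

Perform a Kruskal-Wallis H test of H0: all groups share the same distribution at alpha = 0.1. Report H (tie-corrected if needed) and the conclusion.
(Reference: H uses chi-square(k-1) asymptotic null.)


Step 1: Combine all N = 11 observations and assign midranks.
sorted (value, group, rank): (7,G2,1), (10,G3,2), (11,G3,3), (12,G2,4), (15,G3,5), (18,G1,7), (18,G2,7), (18,G3,7), (19,G2,9), (21,G1,10), (22,G1,11)
Step 2: Sum ranks within each group.
R_1 = 28 (n_1 = 3)
R_2 = 21 (n_2 = 4)
R_3 = 17 (n_3 = 4)
Step 3: H = 12/(N(N+1)) * sum(R_i^2/n_i) - 3(N+1)
     = 12/(11*12) * (28^2/3 + 21^2/4 + 17^2/4) - 3*12
     = 0.090909 * 443.833 - 36
     = 4.348485.
Step 4: Ties present; correction factor C = 1 - 24/(11^3 - 11) = 0.981818. Corrected H = 4.348485 / 0.981818 = 4.429012.
Step 5: Under H0, H ~ chi^2(2); p-value = 0.109207.
Step 6: alpha = 0.1. fail to reject H0.

H = 4.4290, df = 2, p = 0.109207, fail to reject H0.


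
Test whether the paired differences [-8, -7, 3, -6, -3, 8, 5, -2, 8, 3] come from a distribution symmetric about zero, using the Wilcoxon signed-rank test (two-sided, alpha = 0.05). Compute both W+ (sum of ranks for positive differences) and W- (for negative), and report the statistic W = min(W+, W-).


Step 1: Drop any zero differences (none here) and take |d_i|.
|d| = [8, 7, 3, 6, 3, 8, 5, 2, 8, 3]
Step 2: Midrank |d_i| (ties get averaged ranks).
ranks: |8|->9, |7|->7, |3|->3, |6|->6, |3|->3, |8|->9, |5|->5, |2|->1, |8|->9, |3|->3
Step 3: Attach original signs; sum ranks with positive sign and with negative sign.
W+ = 3 + 9 + 5 + 9 + 3 = 29
W- = 9 + 7 + 6 + 3 + 1 = 26
(Check: W+ + W- = 55 should equal n(n+1)/2 = 55.)
Step 4: Test statistic W = min(W+, W-) = 26.
Step 5: Ties in |d|, so use the tie-corrected normal approximation.
        E[W] = n(n+1)/4 = 10*11/4 = 27.5.
        Tie groups: |d|=3 (t=3), |d|=8 (t=3); sum(t^3 - t) = 48.
        Var[W] = n(n+1)(2n+1)/24 - sum(t^3-t)/48 = 2310/24 - 48/48 = 95.25.
        z = (W - E[W]) / sqrt(Var[W]) = (26 - 27.5) / 9.7596 = -0.1537.
        Two-sided p = 2*Phi(z) = 0.877850.
Step 6: alpha = 0.05. fail to reject H0.

W+ = 29, W- = 26, W = min = 26, p = 0.877850, fail to reject H0.


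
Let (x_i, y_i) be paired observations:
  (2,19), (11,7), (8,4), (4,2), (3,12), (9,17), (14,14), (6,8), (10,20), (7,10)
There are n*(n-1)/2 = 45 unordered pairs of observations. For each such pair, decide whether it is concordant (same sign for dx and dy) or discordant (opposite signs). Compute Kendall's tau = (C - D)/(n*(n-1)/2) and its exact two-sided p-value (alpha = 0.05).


Step 1: Enumerate the 45 unordered pairs (i,j) with i<j and classify each by sign(x_j-x_i) * sign(y_j-y_i).
  (1,2):dx=+9,dy=-12->D; (1,3):dx=+6,dy=-15->D; (1,4):dx=+2,dy=-17->D; (1,5):dx=+1,dy=-7->D
  (1,6):dx=+7,dy=-2->D; (1,7):dx=+12,dy=-5->D; (1,8):dx=+4,dy=-11->D; (1,9):dx=+8,dy=+1->C
  (1,10):dx=+5,dy=-9->D; (2,3):dx=-3,dy=-3->C; (2,4):dx=-7,dy=-5->C; (2,5):dx=-8,dy=+5->D
  (2,6):dx=-2,dy=+10->D; (2,7):dx=+3,dy=+7->C; (2,8):dx=-5,dy=+1->D; (2,9):dx=-1,dy=+13->D
  (2,10):dx=-4,dy=+3->D; (3,4):dx=-4,dy=-2->C; (3,5):dx=-5,dy=+8->D; (3,6):dx=+1,dy=+13->C
  (3,7):dx=+6,dy=+10->C; (3,8):dx=-2,dy=+4->D; (3,9):dx=+2,dy=+16->C; (3,10):dx=-1,dy=+6->D
  (4,5):dx=-1,dy=+10->D; (4,6):dx=+5,dy=+15->C; (4,7):dx=+10,dy=+12->C; (4,8):dx=+2,dy=+6->C
  (4,9):dx=+6,dy=+18->C; (4,10):dx=+3,dy=+8->C; (5,6):dx=+6,dy=+5->C; (5,7):dx=+11,dy=+2->C
  (5,8):dx=+3,dy=-4->D; (5,9):dx=+7,dy=+8->C; (5,10):dx=+4,dy=-2->D; (6,7):dx=+5,dy=-3->D
  (6,8):dx=-3,dy=-9->C; (6,9):dx=+1,dy=+3->C; (6,10):dx=-2,dy=-7->C; (7,8):dx=-8,dy=-6->C
  (7,9):dx=-4,dy=+6->D; (7,10):dx=-7,dy=-4->C; (8,9):dx=+4,dy=+12->C; (8,10):dx=+1,dy=+2->C
  (9,10):dx=-3,dy=-10->C
Step 2: C = 24, D = 21, total pairs = 45.
Step 3: tau = (C - D)/(n(n-1)/2) = (24 - 21)/45 = 0.066667.
Step 4: Exact two-sided p-value (enumerate n! = 3628800 permutations of y under H0): p = 0.861801.
Step 5: alpha = 0.05. fail to reject H0.

tau_b = 0.0667 (C=24, D=21), p = 0.861801, fail to reject H0.


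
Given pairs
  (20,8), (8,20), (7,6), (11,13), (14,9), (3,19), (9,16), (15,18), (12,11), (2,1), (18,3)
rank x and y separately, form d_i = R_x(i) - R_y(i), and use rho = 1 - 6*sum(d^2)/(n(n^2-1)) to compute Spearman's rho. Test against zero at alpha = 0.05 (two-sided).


Step 1: Rank x and y separately (midranks; no ties here).
rank(x): 20->11, 8->4, 7->3, 11->6, 14->8, 3->2, 9->5, 15->9, 12->7, 2->1, 18->10
rank(y): 8->4, 20->11, 6->3, 13->7, 9->5, 19->10, 16->8, 18->9, 11->6, 1->1, 3->2
Step 2: d_i = R_x(i) - R_y(i); compute d_i^2.
  (11-4)^2=49, (4-11)^2=49, (3-3)^2=0, (6-7)^2=1, (8-5)^2=9, (2-10)^2=64, (5-8)^2=9, (9-9)^2=0, (7-6)^2=1, (1-1)^2=0, (10-2)^2=64
sum(d^2) = 246.
Step 3: rho = 1 - 6*246 / (11*(11^2 - 1)) = 1 - 1476/1320 = -0.118182.
Step 4: Under H0, t = rho * sqrt((n-2)/(1-rho^2)) = -0.3570 ~ t(9).
Step 5: Two-sided p-value from the t-distribution with 9 df = 0.729285.
Step 6: alpha = 0.05. fail to reject H0.

rho = -0.1182, p = 0.729285, fail to reject H0 at alpha = 0.05.


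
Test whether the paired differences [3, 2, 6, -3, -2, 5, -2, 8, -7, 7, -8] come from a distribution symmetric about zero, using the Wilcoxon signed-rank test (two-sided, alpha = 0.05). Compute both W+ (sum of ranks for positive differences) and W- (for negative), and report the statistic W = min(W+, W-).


Step 1: Drop any zero differences (none here) and take |d_i|.
|d| = [3, 2, 6, 3, 2, 5, 2, 8, 7, 7, 8]
Step 2: Midrank |d_i| (ties get averaged ranks).
ranks: |3|->4.5, |2|->2, |6|->7, |3|->4.5, |2|->2, |5|->6, |2|->2, |8|->10.5, |7|->8.5, |7|->8.5, |8|->10.5
Step 3: Attach original signs; sum ranks with positive sign and with negative sign.
W+ = 4.5 + 2 + 7 + 6 + 10.5 + 8.5 = 38.5
W- = 4.5 + 2 + 2 + 8.5 + 10.5 = 27.5
(Check: W+ + W- = 66 should equal n(n+1)/2 = 66.)
Step 4: Test statistic W = min(W+, W-) = 27.5.
Step 5: Ties in |d|, so use the tie-corrected normal approximation.
        E[W] = n(n+1)/4 = 11*12/4 = 33.
        Tie groups: |d|=2 (t=3), |d|=3 (t=2), |d|=7 (t=2), |d|=8 (t=2); sum(t^3 - t) = 42.
        Var[W] = n(n+1)(2n+1)/24 - sum(t^3-t)/48 = 3036/24 - 42/48 = 125.625.
        z = (W - E[W]) / sqrt(Var[W]) = (27.5 - 33) / 11.2083 = -0.4907.
        Two-sided p = 2*Phi(z) = 0.623632.
Step 6: alpha = 0.05. fail to reject H0.

W+ = 38.5, W- = 27.5, W = min = 27.5, p = 0.623632, fail to reject H0.


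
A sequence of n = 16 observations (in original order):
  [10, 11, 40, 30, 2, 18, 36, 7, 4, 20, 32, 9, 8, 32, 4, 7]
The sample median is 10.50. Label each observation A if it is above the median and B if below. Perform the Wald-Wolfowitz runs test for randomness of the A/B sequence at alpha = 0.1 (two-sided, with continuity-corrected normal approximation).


Step 1: Compute median = 10.50; label A = above, B = below.
Labels in order: BAAABAABBAABBABB  (n_A = 8, n_B = 8)
Step 2: Count runs R = 9.
Step 3: Under H0 (random ordering), E[R] = 2*n_A*n_B/(n_A+n_B) + 1 = 2*8*8/16 + 1 = 9.0000.
        Var[R] = 2*n_A*n_B*(2*n_A*n_B - n_A - n_B) / ((n_A+n_B)^2 * (n_A+n_B-1)) = 14336/3840 = 3.7333.
        SD[R] = 1.9322.
Step 4: R = E[R], so z = 0 with no continuity correction.
Step 5: Two-sided p-value via normal approximation = 2*(1 - Phi(|z|)) = 1.000000.
Step 6: alpha = 0.1. fail to reject H0.

R = 9, z = 0.0000, p = 1.000000, fail to reject H0.


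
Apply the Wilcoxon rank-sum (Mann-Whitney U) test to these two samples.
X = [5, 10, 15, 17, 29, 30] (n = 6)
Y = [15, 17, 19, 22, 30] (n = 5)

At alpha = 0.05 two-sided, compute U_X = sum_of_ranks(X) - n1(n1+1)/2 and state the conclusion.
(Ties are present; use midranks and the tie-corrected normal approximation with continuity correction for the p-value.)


Step 1: Combine and sort all 11 observations; assign midranks.
sorted (value, group): (5,X), (10,X), (15,X), (15,Y), (17,X), (17,Y), (19,Y), (22,Y), (29,X), (30,X), (30,Y)
ranks: 5->1, 10->2, 15->3.5, 15->3.5, 17->5.5, 17->5.5, 19->7, 22->8, 29->9, 30->10.5, 30->10.5
Step 2: Rank sum for X: R1 = 1 + 2 + 3.5 + 5.5 + 9 + 10.5 = 31.5.
Step 3: U_X = R1 - n1(n1+1)/2 = 31.5 - 6*7/2 = 31.5 - 21 = 10.5.
       U_Y = n1*n2 - U_X = 30 - 10.5 = 19.5.
Step 4: Ties are present, so use the tie-corrected normal approximation (with continuity correction) for the p-value.
Step 5: p-value = 0.462140; compare to alpha = 0.05. fail to reject H0.

U_X = 10.5, p = 0.462140, fail to reject H0 at alpha = 0.05.


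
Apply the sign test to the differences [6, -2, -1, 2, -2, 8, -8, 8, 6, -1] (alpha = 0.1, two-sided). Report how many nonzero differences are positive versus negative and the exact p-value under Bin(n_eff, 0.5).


Step 1: Discard zero differences. Original n = 10; n_eff = number of nonzero differences = 10.
Nonzero differences (with sign): +6, -2, -1, +2, -2, +8, -8, +8, +6, -1
Step 2: Count signs: positive = 5, negative = 5.
Step 3: Under H0: P(positive) = 0.5, so the number of positives S ~ Bin(10, 0.5).
Step 4: Two-sided exact p-value = sum of Bin(10,0.5) probabilities at or below the observed probability = 1.000000.
Step 5: alpha = 0.1. fail to reject H0.

n_eff = 10, pos = 5, neg = 5, p = 1.000000, fail to reject H0.


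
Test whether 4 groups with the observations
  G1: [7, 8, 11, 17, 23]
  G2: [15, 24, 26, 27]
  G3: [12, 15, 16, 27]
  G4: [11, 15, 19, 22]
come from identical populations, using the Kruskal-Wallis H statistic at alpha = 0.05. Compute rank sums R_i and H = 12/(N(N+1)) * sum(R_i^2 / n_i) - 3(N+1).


Step 1: Combine all N = 17 observations and assign midranks.
sorted (value, group, rank): (7,G1,1), (8,G1,2), (11,G1,3.5), (11,G4,3.5), (12,G3,5), (15,G2,7), (15,G3,7), (15,G4,7), (16,G3,9), (17,G1,10), (19,G4,11), (22,G4,12), (23,G1,13), (24,G2,14), (26,G2,15), (27,G2,16.5), (27,G3,16.5)
Step 2: Sum ranks within each group.
R_1 = 29.5 (n_1 = 5)
R_2 = 52.5 (n_2 = 4)
R_3 = 37.5 (n_3 = 4)
R_4 = 33.5 (n_4 = 4)
Step 3: H = 12/(N(N+1)) * sum(R_i^2/n_i) - 3(N+1)
     = 12/(17*18) * (29.5^2/5 + 52.5^2/4 + 37.5^2/4 + 33.5^2/4) - 3*18
     = 0.039216 * 1495.24 - 54
     = 4.636765.
Step 4: Ties present; correction factor C = 1 - 36/(17^3 - 17) = 0.992647. Corrected H = 4.636765 / 0.992647 = 4.671111.
Step 5: Under H0, H ~ chi^2(3); p-value = 0.197526.
Step 6: alpha = 0.05. fail to reject H0.

H = 4.6711, df = 3, p = 0.197526, fail to reject H0.


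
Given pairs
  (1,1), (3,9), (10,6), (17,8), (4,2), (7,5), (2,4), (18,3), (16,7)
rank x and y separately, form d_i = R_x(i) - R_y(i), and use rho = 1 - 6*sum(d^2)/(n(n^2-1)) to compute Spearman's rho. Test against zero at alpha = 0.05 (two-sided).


Step 1: Rank x and y separately (midranks; no ties here).
rank(x): 1->1, 3->3, 10->6, 17->8, 4->4, 7->5, 2->2, 18->9, 16->7
rank(y): 1->1, 9->9, 6->6, 8->8, 2->2, 5->5, 4->4, 3->3, 7->7
Step 2: d_i = R_x(i) - R_y(i); compute d_i^2.
  (1-1)^2=0, (3-9)^2=36, (6-6)^2=0, (8-8)^2=0, (4-2)^2=4, (5-5)^2=0, (2-4)^2=4, (9-3)^2=36, (7-7)^2=0
sum(d^2) = 80.
Step 3: rho = 1 - 6*80 / (9*(9^2 - 1)) = 1 - 480/720 = 0.333333.
Step 4: Under H0, t = rho * sqrt((n-2)/(1-rho^2)) = 0.9354 ~ t(7).
Step 5: Two-sided p-value from the t-distribution with 7 df = 0.380713.
Step 6: alpha = 0.05. fail to reject H0.

rho = 0.3333, p = 0.380713, fail to reject H0 at alpha = 0.05.


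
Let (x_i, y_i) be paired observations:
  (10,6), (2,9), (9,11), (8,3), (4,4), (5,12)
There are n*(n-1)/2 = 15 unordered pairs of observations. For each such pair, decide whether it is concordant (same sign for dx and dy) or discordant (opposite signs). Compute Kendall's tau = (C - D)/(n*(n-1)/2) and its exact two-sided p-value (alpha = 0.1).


Step 1: Enumerate the 15 unordered pairs (i,j) with i<j and classify each by sign(x_j-x_i) * sign(y_j-y_i).
  (1,2):dx=-8,dy=+3->D; (1,3):dx=-1,dy=+5->D; (1,4):dx=-2,dy=-3->C; (1,5):dx=-6,dy=-2->C
  (1,6):dx=-5,dy=+6->D; (2,3):dx=+7,dy=+2->C; (2,4):dx=+6,dy=-6->D; (2,5):dx=+2,dy=-5->D
  (2,6):dx=+3,dy=+3->C; (3,4):dx=-1,dy=-8->C; (3,5):dx=-5,dy=-7->C; (3,6):dx=-4,dy=+1->D
  (4,5):dx=-4,dy=+1->D; (4,6):dx=-3,dy=+9->D; (5,6):dx=+1,dy=+8->C
Step 2: C = 7, D = 8, total pairs = 15.
Step 3: tau = (C - D)/(n(n-1)/2) = (7 - 8)/15 = -0.066667.
Step 4: Exact two-sided p-value (enumerate n! = 720 permutations of y under H0): p = 1.000000.
Step 5: alpha = 0.1. fail to reject H0.

tau_b = -0.0667 (C=7, D=8), p = 1.000000, fail to reject H0.


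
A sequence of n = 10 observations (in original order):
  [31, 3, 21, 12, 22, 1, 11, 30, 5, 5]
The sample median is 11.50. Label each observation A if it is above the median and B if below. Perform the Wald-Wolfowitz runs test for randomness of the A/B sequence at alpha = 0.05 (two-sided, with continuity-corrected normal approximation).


Step 1: Compute median = 11.50; label A = above, B = below.
Labels in order: ABAAABBABB  (n_A = 5, n_B = 5)
Step 2: Count runs R = 6.
Step 3: Under H0 (random ordering), E[R] = 2*n_A*n_B/(n_A+n_B) + 1 = 2*5*5/10 + 1 = 6.0000.
        Var[R] = 2*n_A*n_B*(2*n_A*n_B - n_A - n_B) / ((n_A+n_B)^2 * (n_A+n_B-1)) = 2000/900 = 2.2222.
        SD[R] = 1.4907.
Step 4: R = E[R], so z = 0 with no continuity correction.
Step 5: Two-sided p-value via normal approximation = 2*(1 - Phi(|z|)) = 1.000000.
Step 6: alpha = 0.05. fail to reject H0.

R = 6, z = 0.0000, p = 1.000000, fail to reject H0.


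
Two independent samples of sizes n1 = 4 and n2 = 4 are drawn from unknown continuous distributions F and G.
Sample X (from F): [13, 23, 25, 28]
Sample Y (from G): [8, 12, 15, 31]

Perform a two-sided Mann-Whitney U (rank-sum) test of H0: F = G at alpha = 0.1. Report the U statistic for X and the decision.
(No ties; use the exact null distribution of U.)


Step 1: Combine and sort all 8 observations; assign midranks.
sorted (value, group): (8,Y), (12,Y), (13,X), (15,Y), (23,X), (25,X), (28,X), (31,Y)
ranks: 8->1, 12->2, 13->3, 15->4, 23->5, 25->6, 28->7, 31->8
Step 2: Rank sum for X: R1 = 3 + 5 + 6 + 7 = 21.
Step 3: U_X = R1 - n1(n1+1)/2 = 21 - 4*5/2 = 21 - 10 = 11.
       U_Y = n1*n2 - U_X = 16 - 11 = 5.
Step 4: No ties, so the exact null distribution of U (based on enumerating the C(8,4) = 70 equally likely rank assignments) gives the two-sided p-value.
Step 5: p-value = 0.485714; compare to alpha = 0.1. fail to reject H0.

U_X = 11, p = 0.485714, fail to reject H0 at alpha = 0.1.


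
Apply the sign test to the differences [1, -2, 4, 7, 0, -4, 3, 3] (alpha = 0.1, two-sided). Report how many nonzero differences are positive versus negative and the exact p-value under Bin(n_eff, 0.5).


Step 1: Discard zero differences. Original n = 8; n_eff = number of nonzero differences = 7.
Nonzero differences (with sign): +1, -2, +4, +7, -4, +3, +3
Step 2: Count signs: positive = 5, negative = 2.
Step 3: Under H0: P(positive) = 0.5, so the number of positives S ~ Bin(7, 0.5).
Step 4: Two-sided exact p-value = sum of Bin(7,0.5) probabilities at or below the observed probability = 0.453125.
Step 5: alpha = 0.1. fail to reject H0.

n_eff = 7, pos = 5, neg = 2, p = 0.453125, fail to reject H0.
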